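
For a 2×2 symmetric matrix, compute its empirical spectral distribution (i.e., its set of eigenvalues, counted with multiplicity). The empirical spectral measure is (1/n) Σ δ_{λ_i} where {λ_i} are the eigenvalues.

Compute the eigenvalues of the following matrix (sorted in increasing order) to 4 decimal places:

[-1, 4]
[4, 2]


Since M is real symmetric, both eigenvalues are real; they are the roots of det(λI − M) = λ² − (tr M) λ + det M.
tr M = -1 + 2 = 1.
det M = (-1)·2 − 4² = -2 − 16 = -18.
Characteristic polynomial: λ² − λ − 18 = 0.
Discriminant Δ = (tr M)² − 4·det M = 1 − (-72) = 73; √Δ = 8.544004.
λ = (tr M ± √Δ)/2 = (1 ± 8.544004)/2, giving (tr M − √Δ)/2 = -3.7720 and (tr M + √Δ)/2 = 4.7720.

Eigenvalues sorted in increasing order: [-3.7720, 4.7720].


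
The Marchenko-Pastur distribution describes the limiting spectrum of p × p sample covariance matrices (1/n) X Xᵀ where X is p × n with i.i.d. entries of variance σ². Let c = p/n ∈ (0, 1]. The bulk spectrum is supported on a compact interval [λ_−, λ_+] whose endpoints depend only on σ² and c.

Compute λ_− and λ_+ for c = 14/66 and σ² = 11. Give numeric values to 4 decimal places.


c = 14/66 = 0.212121; √c = 0.460566.
λ_− = σ² (1 − √c)² = 11 · (1 − 0.460566)² = 11 · (0.539434)² = 3.200877.
λ_+ = σ² (1 + √c)² = 11 · (1 + 0.460566)² = 11 · (1.460566)² = 23.465789.

Rounded to 4 decimal places: λ_− ≈ 3.2009, λ_+ ≈ 23.4658.


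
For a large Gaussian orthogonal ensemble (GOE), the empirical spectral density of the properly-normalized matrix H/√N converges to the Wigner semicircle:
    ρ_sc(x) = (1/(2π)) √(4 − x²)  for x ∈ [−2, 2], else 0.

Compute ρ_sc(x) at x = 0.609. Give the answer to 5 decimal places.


ρ_sc(x) = (1/(2π)) √(4 − x²). With x = 0.609:
  4 − x² = 4 − (0.609)² = 4 − 0.370881 = 3.629119.
  √(4 − x²) = 1.905025.
  1/(2π) = 0.159155.
  ρ_sc(0.609) = 0.159155 · 1.905025 = 0.303194.

Rounded to 5 decimal places: ρ_sc(0.609) ≈ 0.30319.


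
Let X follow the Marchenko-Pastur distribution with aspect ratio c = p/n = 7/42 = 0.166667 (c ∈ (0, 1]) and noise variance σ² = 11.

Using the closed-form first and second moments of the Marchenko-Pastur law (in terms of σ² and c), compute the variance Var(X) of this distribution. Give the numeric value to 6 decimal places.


Recall the MP moments m_1 = E[X] = σ² and m_2 = E[X²] = σ⁴ (1 + c).
m_1 = E[X] = σ² = 11, so m_1² = 121.
m_2 = E[X²] = σ⁴ (1 + c) = 121 · (1 + 0.166667) = 121 · 1.166667 = 141.166667.
(Note m_2 − m_1² simplifies to c · σ⁴ = 0.166667 · 121.)

Var(X) = m_2 − m_1² = 141.166667 − 121 = 20.166667.


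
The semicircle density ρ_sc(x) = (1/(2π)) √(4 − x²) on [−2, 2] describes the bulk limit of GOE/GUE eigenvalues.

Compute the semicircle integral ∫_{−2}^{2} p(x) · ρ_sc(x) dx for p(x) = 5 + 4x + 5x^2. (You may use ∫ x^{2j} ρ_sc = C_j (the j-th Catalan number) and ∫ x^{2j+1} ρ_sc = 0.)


Write p(x) = Σ a_i x^i, split into monomials and integrate each against ρ_sc separately.
Using ∫ x^{2j} ρ_sc = C_j = (1/(j+1)) C(2j, j) (Catalan numbers) and ∫ x^{2j+1} ρ_sc = 0 (odd monomials vanish by symmetry):
  i = 0 (even): a_0 · C_{0} = 5 · 1 = 5
  i = 1 (odd): ∫ x^1 ρ_sc = 0 (vanishes)
  i = 2 (even): a_2 · C_{1} = 5 · 1 = 5

Summing the contributions: ∫_{−2}^{2} p(x) ρ_sc(x) dx = 5 + 5 = 10.


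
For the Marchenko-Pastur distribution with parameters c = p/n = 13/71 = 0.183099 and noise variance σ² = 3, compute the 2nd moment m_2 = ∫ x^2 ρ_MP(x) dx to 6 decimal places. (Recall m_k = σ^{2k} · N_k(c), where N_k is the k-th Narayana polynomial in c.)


E[X²] = σ⁴ (1 + c) (second MP moment). With σ² = 3 (so σ⁴ = 9) and c = 13/71 = 0.183099: E[X²] = 9 · (1 + 0.183099) = 9 · 1.183099.

So E[X^2] = 10.647887.


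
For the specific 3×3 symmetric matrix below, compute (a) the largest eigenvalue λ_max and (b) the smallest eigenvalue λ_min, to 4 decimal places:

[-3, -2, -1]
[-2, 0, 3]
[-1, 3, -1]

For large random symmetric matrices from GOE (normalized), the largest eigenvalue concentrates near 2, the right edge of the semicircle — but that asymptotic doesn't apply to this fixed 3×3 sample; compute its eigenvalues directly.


Since M is real symmetric, all three eigenvalues are real; they are the roots of det(λI − M) = λ³ − (tr M) λ² + s λ − det M, where s is the sum of the principal 2×2 minors.
tr M = -3 + 0 + (-1) = -4.
s = ((-3)·0 − (-2)²) + ((-3)·(-1) − (-1)²) + (0·(-1) − 3²) = -4 + 2 + (-9) = -11.
det M (expand along row 1) = (-3)·(-9) − (-2)·5 + (-1)·(-6) = 43.
Characteristic polynomial: λ³ + 4λ² − 11λ − 43 = 0.
Substitute λ = y + (tr M)/3 = y − 1.333333 to remove the quadratic term: y³ + p·y + q = 0 with p = s − (tr M)²/3 = -16.333333 and q = −2(tr M)³/27 + (tr M)·s/3 − det M = -23.592593.
Three real roots ⇒ use the trigonometric (Viète) form: r = 2√(−p/3) = 4.666667, φ = arccos(3q/(p·r)) = arccos(0.928571) = 0.380251 rad.
y_k = r·cos(φ/3 − 2πk/3) for k = 0, 1, 2 gives y = 4.629230, -1.803730, -2.825500.
λ_k = y_k − 1.333333 gives λ = 3.2959, -3.1371, -4.1588 (check: the sum is -4.0000 = tr M).

Hence λ_max = 3.2959 and λ_min = -4.1588.


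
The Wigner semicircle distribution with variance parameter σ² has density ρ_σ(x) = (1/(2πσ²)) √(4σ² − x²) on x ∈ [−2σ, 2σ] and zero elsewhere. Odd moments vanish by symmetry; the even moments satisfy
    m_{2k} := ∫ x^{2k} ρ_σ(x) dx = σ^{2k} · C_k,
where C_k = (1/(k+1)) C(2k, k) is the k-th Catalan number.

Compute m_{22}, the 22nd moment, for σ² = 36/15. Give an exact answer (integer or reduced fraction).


By the scaled semicircle moment identity, m_{2k} = σ^{2k} · C_k with k = 11.
C_11 = (1/(k+1)) · C(2k, k) = (1/12) · C(22, 11) = (1/12) · 705432 = 58786.
σ^{2k} = (σ²)^k = (36/15)^11 = 743008370688/48828125.

Therefore m_{22} = σ^{22} · C_11 = (743008370688/48828125) · 58786 = 43678490079264768/48828125.


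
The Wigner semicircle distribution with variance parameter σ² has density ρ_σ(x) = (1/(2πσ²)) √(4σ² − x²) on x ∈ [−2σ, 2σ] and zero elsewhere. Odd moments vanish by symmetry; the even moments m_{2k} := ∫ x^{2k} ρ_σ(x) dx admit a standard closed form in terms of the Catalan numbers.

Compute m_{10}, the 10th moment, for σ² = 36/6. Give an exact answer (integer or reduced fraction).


By the scaled semicircle moment identity, m_{2k} = σ^{2k} · C_k with k = 5.
C_5 = (1/(k+1)) · C(2k, k) = (1/6) · C(10, 5) = (1/6) · 252 = 42.
σ^{2k} = (σ²)^k = (36/6)^5 = 7776.

Therefore m_{10} = σ^{10} · C_5 = 7776 · 42 = 326592.


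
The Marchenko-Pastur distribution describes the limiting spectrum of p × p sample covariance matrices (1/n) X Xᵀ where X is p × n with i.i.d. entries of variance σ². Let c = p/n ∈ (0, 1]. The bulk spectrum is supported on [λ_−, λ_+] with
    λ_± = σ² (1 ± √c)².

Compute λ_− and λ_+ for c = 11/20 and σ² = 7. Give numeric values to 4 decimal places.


c = 11/20 = 0.550000; √c = 0.741620.
λ_− = σ² (1 − √c)² = 7 · (1 − 0.741620)² = 7 · (0.258380)² = 0.467322.
λ_+ = σ² (1 + √c)² = 7 · (1 + 0.741620)² = 7 · (1.741620)² = 21.232678.

Rounded to 4 decimal places: λ_− ≈ 0.4673, λ_+ ≈ 21.2327.


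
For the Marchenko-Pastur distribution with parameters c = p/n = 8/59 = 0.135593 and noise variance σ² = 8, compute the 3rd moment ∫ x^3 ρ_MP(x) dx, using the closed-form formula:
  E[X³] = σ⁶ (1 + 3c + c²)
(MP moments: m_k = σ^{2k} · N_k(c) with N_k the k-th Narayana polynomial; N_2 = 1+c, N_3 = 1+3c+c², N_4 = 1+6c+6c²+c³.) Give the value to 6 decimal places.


E[X³] = σ⁶ (1 + 3c + c²) (third MP moment). With σ² = 8 (so σ⁶ = 512) and c = 8/59 = 0.135593: E[X³] = 512 · (1 + 3·0.135593 + (0.135593)²) = 512 · 1.425165.

So E[X^3] = 729.684573.


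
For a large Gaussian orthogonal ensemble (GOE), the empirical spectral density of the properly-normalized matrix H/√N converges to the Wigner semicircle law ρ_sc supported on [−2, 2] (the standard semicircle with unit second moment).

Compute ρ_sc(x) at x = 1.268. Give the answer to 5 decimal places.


ρ_sc(x) = (1/(2π)) √(4 − x²). With x = 1.268:
  4 − x² = 4 − (1.268)² = 4 − 1.607824 = 2.392176.
  √(4 − x²) = 1.546666.
  1/(2π) = 0.159155.
  ρ_sc(1.268) = 0.159155 · 1.546666 = 0.246160.

Rounded to 5 decimal places: ρ_sc(1.268) ≈ 0.24616.


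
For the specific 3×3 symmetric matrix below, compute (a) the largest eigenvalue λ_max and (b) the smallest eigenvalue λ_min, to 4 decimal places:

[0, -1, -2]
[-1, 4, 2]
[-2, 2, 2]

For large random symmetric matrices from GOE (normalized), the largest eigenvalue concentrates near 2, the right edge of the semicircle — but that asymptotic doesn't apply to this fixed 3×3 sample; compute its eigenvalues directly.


Since M is real symmetric, all three eigenvalues are real; they are the roots of det(λI − M) = λ³ − (tr M) λ² + s λ − det M, where s is the sum of the principal 2×2 minors.
tr M = 0 + 4 + 2 = 6.
s = (0·4 − (-1)²) + (0·2 − (-2)²) + (4·2 − 2²) = -1 + (-4) + 4 = -1.
det M (expand along row 1) = 0·4 − (-1)·2 + (-2)·6 = -10.
Characteristic polynomial: λ³ − 6λ² − λ + 10 = 0.
Substitute λ = y + (tr M)/3 = y + 2.000000 to remove the quadratic term: y³ + p·y + q = 0 with p = s − (tr M)²/3 = -13.000000 and q = −2(tr M)³/27 + (tr M)·s/3 − det M = -8.000000.
Three real roots ⇒ use the trigonometric (Viète) form: r = 2√(−p/3) = 4.163332, φ = arccos(3q/(p·r)) = arccos(0.443432) = 1.111372 rad.
y_k = r·cos(φ/3 − 2πk/3) for k = 0, 1, 2 gives y = 3.880899, -0.635089, -3.245810.
λ_k = y_k + 2.000000 gives λ = 5.8809, 1.3649, -1.2458 (check: the sum is 6.0000 = tr M).

Hence λ_max = 5.8809 and λ_min = -1.2458.


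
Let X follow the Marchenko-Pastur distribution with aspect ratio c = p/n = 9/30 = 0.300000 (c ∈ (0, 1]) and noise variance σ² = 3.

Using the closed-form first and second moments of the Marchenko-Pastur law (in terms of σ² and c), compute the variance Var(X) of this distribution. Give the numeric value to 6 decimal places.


Recall the MP moments m_1 = E[X] = σ² and m_2 = E[X²] = σ⁴ (1 + c).
m_1 = E[X] = σ² = 3, so m_1² = 9.
m_2 = E[X²] = σ⁴ (1 + c) = 9 · (1 + 0.300000) = 9 · 1.300000 = 11.700000.
(Note m_2 − m_1² simplifies to c · σ⁴ = 0.300000 · 9.)

Var(X) = m_2 − m_1² = 11.700000 − 9 = 2.700000.


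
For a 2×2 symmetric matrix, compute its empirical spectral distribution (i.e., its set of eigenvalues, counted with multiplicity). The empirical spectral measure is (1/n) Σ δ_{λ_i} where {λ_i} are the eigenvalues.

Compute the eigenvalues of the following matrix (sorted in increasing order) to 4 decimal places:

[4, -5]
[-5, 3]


Since M is real symmetric, both eigenvalues are real; they are the roots of det(λI − M) = λ² − (tr M) λ + det M.
tr M = 4 + 3 = 7.
det M = 4·3 − (-5)² = 12 − 25 = -13.
Characteristic polynomial: λ² − 7λ − 13 = 0.
Discriminant Δ = (tr M)² − 4·det M = 49 − (-52) = 101; √Δ = 10.049876.
λ = (tr M ± √Δ)/2 = (7 ± 10.049876)/2, giving (tr M − √Δ)/2 = -1.5249 and (tr M + √Δ)/2 = 8.5249.

Eigenvalues sorted in increasing order: [-1.5249, 8.5249].


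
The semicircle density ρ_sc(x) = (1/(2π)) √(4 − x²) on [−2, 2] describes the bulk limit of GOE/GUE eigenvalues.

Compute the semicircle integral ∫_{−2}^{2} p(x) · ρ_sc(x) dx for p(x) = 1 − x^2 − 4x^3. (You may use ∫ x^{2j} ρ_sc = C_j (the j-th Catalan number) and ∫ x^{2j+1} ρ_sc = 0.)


Write p(x) = Σ a_i x^i, split into monomials and integrate each against ρ_sc separately.
Using ∫ x^{2j} ρ_sc = C_j = (1/(j+1)) C(2j, j) (Catalan numbers) and ∫ x^{2j+1} ρ_sc = 0 (odd monomials vanish by symmetry):
  i = 0 (even): a_0 · C_{0} = 1 · 1 = 1
  i = 2 (even): a_2 · C_{1} = -1 · 1 = -1
  i = 3 (odd): ∫ x^3 ρ_sc = 0 (vanishes)

Summing the contributions: ∫_{−2}^{2} p(x) ρ_sc(x) dx = 1 + (-1) = 0.


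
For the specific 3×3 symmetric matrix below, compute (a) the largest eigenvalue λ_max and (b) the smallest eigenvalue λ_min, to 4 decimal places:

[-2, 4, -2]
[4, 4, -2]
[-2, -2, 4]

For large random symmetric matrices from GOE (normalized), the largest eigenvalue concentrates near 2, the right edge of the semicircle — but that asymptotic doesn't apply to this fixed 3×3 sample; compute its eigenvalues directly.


Since M is real symmetric, all three eigenvalues are real; they are the roots of det(λI − M) = λ³ − (tr M) λ² + s λ − det M, where s is the sum of the principal 2×2 minors.
tr M = -2 + 4 + 4 = 6.
s = ((-2)·4 − 4²) + ((-2)·4 − (-2)²) + (4·4 − (-2)²) = -24 + (-12) + 12 = -24.
det M (expand along row 1) = (-2)·12 − 4·12 + (-2)·0 = -72.
Characteristic polynomial: λ³ − 6λ² − 24λ + 72 = 0.
Substitute λ = y + (tr M)/3 = y + 2.000000 to remove the quadratic term: y³ + p·y + q = 0 with p = s − (tr M)²/3 = -36.000000 and q = −2(tr M)³/27 + (tr M)·s/3 − det M = 8.000000.
Three real roots ⇒ use the trigonometric (Viète) form: r = 2√(−p/3) = 6.928203, φ = arccos(3q/(p·r)) = arccos(-0.096225) = 1.667170 rad.
y_k = r·cos(φ/3 − 2πk/3) for k = 0, 1, 2 gives y = 5.885640, 0.222528, -6.108168.
λ_k = y_k + 2.000000 gives λ = 7.8856, 2.2225, -4.1082 (check: the sum is 6.0000 = tr M).

Hence λ_max = 7.8856 and λ_min = -4.1082.


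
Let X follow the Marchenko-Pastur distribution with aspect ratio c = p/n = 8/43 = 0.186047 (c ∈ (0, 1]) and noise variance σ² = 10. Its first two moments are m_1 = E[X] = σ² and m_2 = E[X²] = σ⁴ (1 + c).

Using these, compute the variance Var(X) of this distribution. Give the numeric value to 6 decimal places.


m_1 = E[X] = σ² = 10, so m_1² = 100.
m_2 = E[X²] = σ⁴ (1 + c) = 100 · (1 + 0.186047) = 100 · 1.186047 = 118.604651.
(Note m_2 − m_1² simplifies to c · σ⁴ = 0.186047 · 100.)

Var(X) = m_2 − m_1² = 118.604651 − 100 = 18.604651.


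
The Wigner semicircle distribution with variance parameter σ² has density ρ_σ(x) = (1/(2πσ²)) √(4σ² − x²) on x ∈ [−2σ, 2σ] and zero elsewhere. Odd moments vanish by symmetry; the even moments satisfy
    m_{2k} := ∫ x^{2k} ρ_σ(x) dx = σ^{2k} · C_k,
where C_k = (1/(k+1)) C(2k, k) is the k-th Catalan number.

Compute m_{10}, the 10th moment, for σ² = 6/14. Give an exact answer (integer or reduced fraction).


By the scaled semicircle moment identity, m_{2k} = σ^{2k} · C_k with k = 5.
C_5 = (1/(k+1)) · C(2k, k) = (1/6) · C(10, 5) = (1/6) · 252 = 42.
σ^{2k} = (σ²)^k = (6/14)^5 = 243/16807.

Therefore m_{10} = σ^{10} · C_5 = (243/16807) · 42 = 1458/2401.


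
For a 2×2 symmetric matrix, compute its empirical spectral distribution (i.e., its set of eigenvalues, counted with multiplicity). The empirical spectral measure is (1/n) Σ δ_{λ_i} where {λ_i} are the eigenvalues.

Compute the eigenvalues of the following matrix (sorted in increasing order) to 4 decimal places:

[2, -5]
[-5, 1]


Since M is real symmetric, both eigenvalues are real; they are the roots of det(λI − M) = λ² − (tr M) λ + det M.
tr M = 2 + 1 = 3.
det M = 2·1 − (-5)² = 2 − 25 = -23.
Characteristic polynomial: λ² − 3λ − 23 = 0.
Discriminant Δ = (tr M)² − 4·det M = 9 − (-92) = 101; √Δ = 10.049876.
λ = (tr M ± √Δ)/2 = (3 ± 10.049876)/2, giving (tr M − √Δ)/2 = -3.5249 and (tr M + √Δ)/2 = 6.5249.

Eigenvalues sorted in increasing order: [-3.5249, 6.5249].


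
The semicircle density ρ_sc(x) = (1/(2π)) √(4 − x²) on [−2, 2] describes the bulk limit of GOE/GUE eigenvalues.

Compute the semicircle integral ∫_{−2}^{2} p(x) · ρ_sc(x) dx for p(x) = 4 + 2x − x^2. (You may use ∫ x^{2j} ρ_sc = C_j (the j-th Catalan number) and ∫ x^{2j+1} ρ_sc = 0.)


Write p(x) = Σ a_i x^i, split into monomials and integrate each against ρ_sc separately.
Using ∫ x^{2j} ρ_sc = C_j = (1/(j+1)) C(2j, j) (Catalan numbers) and ∫ x^{2j+1} ρ_sc = 0 (odd monomials vanish by symmetry):
  i = 0 (even): a_0 · C_{0} = 4 · 1 = 4
  i = 1 (odd): ∫ x^1 ρ_sc = 0 (vanishes)
  i = 2 (even): a_2 · C_{1} = -1 · 1 = -1

Summing the contributions: ∫_{−2}^{2} p(x) ρ_sc(x) dx = 4 + (-1) = 3.


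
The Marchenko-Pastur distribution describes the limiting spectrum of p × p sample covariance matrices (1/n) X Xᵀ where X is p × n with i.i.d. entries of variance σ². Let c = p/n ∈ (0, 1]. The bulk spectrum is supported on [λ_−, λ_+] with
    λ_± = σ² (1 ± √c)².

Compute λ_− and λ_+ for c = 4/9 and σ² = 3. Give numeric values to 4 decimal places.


c = 4/9 = 0.444444; √c = 0.666667.
λ_− = σ² (1 − √c)² = 3 · (1 − 0.666667)² = 3 · (0.333333)² = 0.333333.
λ_+ = σ² (1 + √c)² = 3 · (1 + 0.666667)² = 3 · (1.666667)² = 8.333333.

Rounded to 4 decimal places: λ_− ≈ 0.3333, λ_+ ≈ 8.3333.


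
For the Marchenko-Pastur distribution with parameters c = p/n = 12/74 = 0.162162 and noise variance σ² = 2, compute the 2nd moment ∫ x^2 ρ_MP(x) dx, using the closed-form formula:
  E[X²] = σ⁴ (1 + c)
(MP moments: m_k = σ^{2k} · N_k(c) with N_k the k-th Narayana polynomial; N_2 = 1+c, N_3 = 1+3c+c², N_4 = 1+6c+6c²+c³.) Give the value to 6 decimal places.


E[X²] = σ⁴ (1 + c) (second MP moment). With σ² = 2 (so σ⁴ = 4) and c = 12/74 = 0.162162: E[X²] = 4 · (1 + 0.162162) = 4 · 1.162162.

So E[X^2] = 4.648649.


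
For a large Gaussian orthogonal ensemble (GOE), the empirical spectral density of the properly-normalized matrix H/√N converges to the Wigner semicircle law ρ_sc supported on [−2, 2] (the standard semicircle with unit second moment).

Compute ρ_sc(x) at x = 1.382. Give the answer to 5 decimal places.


ρ_sc(x) = (1/(2π)) √(4 − x²). With x = 1.382:
  4 − x² = 4 − (1.382)² = 4 − 1.909924 = 2.090076.
  √(4 − x²) = 1.445710.
  1/(2π) = 0.159155.
  ρ_sc(1.382) = 0.159155 · 1.445710 = 0.230092.

Rounded to 5 decimal places: ρ_sc(1.382) ≈ 0.23009.


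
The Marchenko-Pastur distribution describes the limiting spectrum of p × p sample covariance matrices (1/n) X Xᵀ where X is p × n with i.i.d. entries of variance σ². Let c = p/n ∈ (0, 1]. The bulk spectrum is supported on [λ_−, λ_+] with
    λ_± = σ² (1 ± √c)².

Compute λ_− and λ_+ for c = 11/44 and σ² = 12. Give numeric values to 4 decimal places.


c = 11/44 = 0.250000; √c = 0.500000.
λ_− = σ² (1 − √c)² = 12 · (1 − 0.500000)² = 12 · (0.500000)² = 3.000000.
λ_+ = σ² (1 + √c)² = 12 · (1 + 0.500000)² = 12 · (1.500000)² = 27.000000.

Rounded to 4 decimal places: λ_− ≈ 3.0000, λ_+ ≈ 27.0000.


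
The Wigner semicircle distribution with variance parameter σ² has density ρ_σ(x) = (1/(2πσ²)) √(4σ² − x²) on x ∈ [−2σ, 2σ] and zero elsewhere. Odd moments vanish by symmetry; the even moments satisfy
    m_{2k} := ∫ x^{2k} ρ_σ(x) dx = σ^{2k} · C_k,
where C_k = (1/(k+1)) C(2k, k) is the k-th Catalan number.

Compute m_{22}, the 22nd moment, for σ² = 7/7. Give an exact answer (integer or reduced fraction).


By the scaled semicircle moment identity, m_{2k} = σ^{2k} · C_k with k = 11.
C_11 = (1/(k+1)) · C(2k, k) = (1/12) · C(22, 11) = (1/12) · 705432 = 58786.
σ^{2k} = (σ²)^k = (7/7)^11 = 1.

Therefore m_{22} = σ^{22} · C_11 = 1 · 58786 = 58786.


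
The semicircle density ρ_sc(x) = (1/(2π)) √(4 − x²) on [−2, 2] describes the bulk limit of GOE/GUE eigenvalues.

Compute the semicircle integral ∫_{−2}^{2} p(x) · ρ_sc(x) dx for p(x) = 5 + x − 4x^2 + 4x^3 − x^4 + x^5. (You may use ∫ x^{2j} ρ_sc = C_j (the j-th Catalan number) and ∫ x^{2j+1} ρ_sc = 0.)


Write p(x) = Σ a_i x^i, split into monomials and integrate each against ρ_sc separately.
Using ∫ x^{2j} ρ_sc = C_j = (1/(j+1)) C(2j, j) (Catalan numbers) and ∫ x^{2j+1} ρ_sc = 0 (odd monomials vanish by symmetry):
  i = 0 (even): a_0 · C_{0} = 5 · 1 = 5
  i = 1 (odd): ∫ x^1 ρ_sc = 0 (vanishes)
  i = 2 (even): a_2 · C_{1} = -4 · 1 = -4
  i = 3 (odd): ∫ x^3 ρ_sc = 0 (vanishes)
  i = 4 (even): a_4 · C_{2} = -1 · 2 = -2
  i = 5 (odd): ∫ x^5 ρ_sc = 0 (vanishes)

Summing the contributions: ∫_{−2}^{2} p(x) ρ_sc(x) dx = 5 + (-4) + (-2) = -1.


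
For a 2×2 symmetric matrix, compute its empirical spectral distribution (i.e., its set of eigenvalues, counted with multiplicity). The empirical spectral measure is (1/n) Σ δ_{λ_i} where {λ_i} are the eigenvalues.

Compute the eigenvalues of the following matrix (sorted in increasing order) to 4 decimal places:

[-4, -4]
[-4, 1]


Since M is real symmetric, both eigenvalues are real; they are the roots of det(λI − M) = λ² − (tr M) λ + det M.
tr M = -4 + 1 = -3.
det M = (-4)·1 − (-4)² = -4 − 16 = -20.
Characteristic polynomial: λ² + 3λ − 20 = 0.
Discriminant Δ = (tr M)² − 4·det M = 9 − (-80) = 89; √Δ = 9.433981.
λ = (tr M ± √Δ)/2 = (-3 ± 9.433981)/2, giving (tr M − √Δ)/2 = -6.2170 and (tr M + √Δ)/2 = 3.2170.

Eigenvalues sorted in increasing order: [-6.2170, 3.2170].


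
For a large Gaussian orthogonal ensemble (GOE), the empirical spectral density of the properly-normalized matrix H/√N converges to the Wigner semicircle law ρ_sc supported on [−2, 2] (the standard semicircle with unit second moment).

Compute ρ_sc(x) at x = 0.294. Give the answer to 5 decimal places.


ρ_sc(x) = (1/(2π)) √(4 − x²). With x = 0.294:
  4 − x² = 4 − (0.294)² = 4 − 0.086436 = 3.913564.
  √(4 − x²) = 1.978273.
  1/(2π) = 0.159155.
  ρ_sc(0.294) = 0.159155 · 1.978273 = 0.314852.

Rounded to 5 decimal places: ρ_sc(0.294) ≈ 0.31485.


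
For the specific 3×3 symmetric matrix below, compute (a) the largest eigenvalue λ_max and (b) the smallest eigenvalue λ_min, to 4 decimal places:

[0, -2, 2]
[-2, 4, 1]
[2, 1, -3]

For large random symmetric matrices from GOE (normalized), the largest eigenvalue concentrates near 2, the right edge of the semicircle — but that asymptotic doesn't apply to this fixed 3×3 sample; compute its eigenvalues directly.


Since M is real symmetric, all three eigenvalues are real; they are the roots of det(λI − M) = λ³ − (tr M) λ² + s λ − det M, where s is the sum of the principal 2×2 minors.
tr M = 0 + 4 + (-3) = 1.
s = (0·4 − (-2)²) + (0·(-3) − 2²) + (4·(-3) − 1²) = -4 + (-4) + (-13) = -21.
det M (expand along row 1) = 0·(-13) − (-2)·4 + 2·(-10) = -12.
Characteristic polynomial: λ³ − λ² − 21λ + 12 = 0.
Substitute λ = y + (tr M)/3 = y + 0.333333 to remove the quadratic term: y³ + p·y + q = 0 with p = s − (tr M)²/3 = -21.333333 and q = −2(tr M)³/27 + (tr M)·s/3 − det M = 4.925926.
Three real roots ⇒ use the trigonometric (Viète) form: r = 2√(−p/3) = 5.333333, φ = arccos(3q/(p·r)) = arccos(-0.129883) = 1.701047 rad.
y_k = r·cos(φ/3 − 2πk/3) for k = 0, 1, 2 gives y = 4.498707, 0.231484, -4.730192.
λ_k = y_k + 0.333333 gives λ = 4.8320, 0.5648, -4.3969 (check: the sum is 1.0000 = tr M).

Hence λ_max = 4.8320 and λ_min = -4.3969.


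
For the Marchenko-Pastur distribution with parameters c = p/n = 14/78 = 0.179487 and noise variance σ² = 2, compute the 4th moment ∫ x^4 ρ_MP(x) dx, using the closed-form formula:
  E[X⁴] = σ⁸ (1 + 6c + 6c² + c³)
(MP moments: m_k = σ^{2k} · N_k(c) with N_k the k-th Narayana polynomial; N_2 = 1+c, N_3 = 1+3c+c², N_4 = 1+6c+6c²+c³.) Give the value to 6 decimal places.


E[X⁴] = σ⁸ (1 + 6c + 6c² + c³) (fourth MP moment). With σ² = 2 (so σ⁸ = 16) and c = 14/78 = 0.179487: E[X⁴] = 16 · (1 + 6·0.179487 + 6·(0.179487)² + (0.179487)³) = 16 · 2.275999.

So E[X^4] = 36.415988.


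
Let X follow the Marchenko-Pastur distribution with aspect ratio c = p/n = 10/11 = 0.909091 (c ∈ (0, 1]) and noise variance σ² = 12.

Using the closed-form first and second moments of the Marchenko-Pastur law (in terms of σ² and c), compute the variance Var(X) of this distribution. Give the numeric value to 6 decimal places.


Recall the MP moments m_1 = E[X] = σ² and m_2 = E[X²] = σ⁴ (1 + c).
m_1 = E[X] = σ² = 12, so m_1² = 144.
m_2 = E[X²] = σ⁴ (1 + c) = 144 · (1 + 0.909091) = 144 · 1.909091 = 274.909091.
(Note m_2 − m_1² simplifies to c · σ⁴ = 0.909091 · 144.)

Var(X) = m_2 − m_1² = 274.909091 − 144 = 130.909091.


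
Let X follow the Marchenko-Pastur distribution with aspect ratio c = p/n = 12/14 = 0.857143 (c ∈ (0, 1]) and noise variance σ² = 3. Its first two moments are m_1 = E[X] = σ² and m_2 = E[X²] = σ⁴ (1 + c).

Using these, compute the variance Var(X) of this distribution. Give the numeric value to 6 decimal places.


m_1 = E[X] = σ² = 3, so m_1² = 9.
m_2 = E[X²] = σ⁴ (1 + c) = 9 · (1 + 0.857143) = 9 · 1.857143 = 16.714286.
(Note m_2 − m_1² simplifies to c · σ⁴ = 0.857143 · 9.)

Var(X) = m_2 − m_1² = 16.714286 − 9 = 7.714286.


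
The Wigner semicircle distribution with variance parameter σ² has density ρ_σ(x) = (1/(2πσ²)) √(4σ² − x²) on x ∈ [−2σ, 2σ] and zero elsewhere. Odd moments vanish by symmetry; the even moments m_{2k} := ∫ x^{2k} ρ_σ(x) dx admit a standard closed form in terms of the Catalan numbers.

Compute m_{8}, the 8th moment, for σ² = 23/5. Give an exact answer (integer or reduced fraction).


By the scaled semicircle moment identity, m_{2k} = σ^{2k} · C_k with k = 4.
C_4 = (1/(k+1)) · C(2k, k) = (1/5) · C(8, 4) = (1/5) · 70 = 14.
σ^{2k} = (σ²)^k = (23/5)^4 = 279841/625.

Therefore m_{8} = σ^{8} · C_4 = (279841/625) · 14 = 3917774/625.


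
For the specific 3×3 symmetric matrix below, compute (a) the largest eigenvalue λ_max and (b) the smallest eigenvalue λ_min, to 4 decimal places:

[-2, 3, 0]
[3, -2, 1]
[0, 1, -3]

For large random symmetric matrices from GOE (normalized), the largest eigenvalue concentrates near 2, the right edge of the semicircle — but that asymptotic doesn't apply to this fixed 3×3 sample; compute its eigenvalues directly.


Since M is real symmetric, all three eigenvalues are real; they are the roots of det(λI − M) = λ³ − (tr M) λ² + s λ − det M, where s is the sum of the principal 2×2 minors.
tr M = -2 + (-2) + (-3) = -7.
s = ((-2)·(-2) − 3²) + ((-2)·(-3) − 0²) + ((-2)·(-3) − 1²) = -5 + 6 + 5 = 6.
det M (expand along row 1) = (-2)·5 − 3·(-9) + 0·3 = 17.
Characteristic polynomial: λ³ + 7λ² + 6λ − 17 = 0.
Substitute λ = y + (tr M)/3 = y − 2.333333 to remove the quadratic term: y³ + p·y + q = 0 with p = s − (tr M)²/3 = -10.333333 and q = −2(tr M)³/27 + (tr M)·s/3 − det M = -5.592593.
Three real roots ⇒ use the trigonometric (Viète) form: r = 2√(−p/3) = 3.711843, φ = arccos(3q/(p·r)) = arccos(0.437426) = 1.118062 rad.
y_k = r·cos(φ/3 − 2πk/3) for k = 0, 1, 2 gives y = 3.457033, -0.558036, -2.898997.
λ_k = y_k − 2.333333 gives λ = 1.1237, -2.8914, -5.2323 (check: the sum is -7.0000 = tr M).

Hence λ_max = 1.1237 and λ_min = -5.2323.


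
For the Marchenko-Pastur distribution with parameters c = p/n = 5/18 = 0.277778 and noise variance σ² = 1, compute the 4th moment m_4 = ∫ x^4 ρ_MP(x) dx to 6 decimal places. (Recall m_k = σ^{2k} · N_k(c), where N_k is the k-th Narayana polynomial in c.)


E[X⁴] = σ⁸ (1 + 6c + 6c² + c³) (fourth MP moment). With σ² = 1 (so σ⁸ = 1) and c = 5/18 = 0.277778: E[X⁴] = 1 · (1 + 6·0.277778 + 6·(0.277778)² + (0.277778)³) = 1 · 3.151063.

So E[X^4] = 3.151063.


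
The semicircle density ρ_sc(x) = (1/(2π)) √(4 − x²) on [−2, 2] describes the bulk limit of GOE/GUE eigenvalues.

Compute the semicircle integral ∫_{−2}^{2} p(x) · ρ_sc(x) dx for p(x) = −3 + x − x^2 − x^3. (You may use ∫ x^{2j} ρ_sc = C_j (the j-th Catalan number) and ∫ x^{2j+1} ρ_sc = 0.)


Write p(x) = Σ a_i x^i, split into monomials and integrate each against ρ_sc separately.
Using ∫ x^{2j} ρ_sc = C_j = (1/(j+1)) C(2j, j) (Catalan numbers) and ∫ x^{2j+1} ρ_sc = 0 (odd monomials vanish by symmetry):
  i = 0 (even): a_0 · C_{0} = -3 · 1 = -3
  i = 1 (odd): ∫ x^1 ρ_sc = 0 (vanishes)
  i = 2 (even): a_2 · C_{1} = -1 · 1 = -1
  i = 3 (odd): ∫ x^3 ρ_sc = 0 (vanishes)

Summing the contributions: ∫_{−2}^{2} p(x) ρ_sc(x) dx = (-3) + (-1) = -4.


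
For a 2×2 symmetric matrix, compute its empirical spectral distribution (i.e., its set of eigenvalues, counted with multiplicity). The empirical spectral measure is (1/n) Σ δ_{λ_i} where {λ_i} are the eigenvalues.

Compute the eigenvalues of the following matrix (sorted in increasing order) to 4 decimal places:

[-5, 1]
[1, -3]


Since M is real symmetric, both eigenvalues are real; they are the roots of det(λI − M) = λ² − (tr M) λ + det M.
tr M = -5 + (-3) = -8.
det M = (-5)·(-3) − 1² = 15 − 1 = 14.
Characteristic polynomial: λ² + 8λ + 14 = 0.
Discriminant Δ = (tr M)² − 4·det M = 64 − 56 = 8; √Δ = 2.828427.
λ = (tr M ± √Δ)/2 = (-8 ± 2.828427)/2, giving (tr M − √Δ)/2 = -5.4142 and (tr M + √Δ)/2 = -2.5858.

Eigenvalues sorted in increasing order: [-5.4142, -2.5858].


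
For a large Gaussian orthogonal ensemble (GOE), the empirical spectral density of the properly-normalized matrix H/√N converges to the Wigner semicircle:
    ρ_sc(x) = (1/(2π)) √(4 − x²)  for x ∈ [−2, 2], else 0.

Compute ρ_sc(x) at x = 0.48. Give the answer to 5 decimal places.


ρ_sc(x) = (1/(2π)) √(4 − x²). With x = 0.48:
  4 − x² = 4 − (0.48)² = 4 − 0.230400 = 3.769600.
  √(4 − x²) = 1.941546.
  1/(2π) = 0.159155.
  ρ_sc(0.48) = 0.159155 · 1.941546 = 0.309007.

Rounded to 5 decimal places: ρ_sc(0.48) ≈ 0.30901.


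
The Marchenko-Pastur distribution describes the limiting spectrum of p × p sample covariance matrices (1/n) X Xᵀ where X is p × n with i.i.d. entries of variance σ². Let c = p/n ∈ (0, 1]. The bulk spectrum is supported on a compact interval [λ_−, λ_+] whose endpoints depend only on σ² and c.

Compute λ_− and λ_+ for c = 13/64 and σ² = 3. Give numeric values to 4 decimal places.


c = 13/64 = 0.203125; √c = 0.450694.
λ_− = σ² (1 − √c)² = 3 · (1 − 0.450694)² = 3 · (0.549306)² = 0.905212.
λ_+ = σ² (1 + √c)² = 3 · (1 + 0.450694)² = 3 · (1.450694)² = 6.313538.

Rounded to 4 decimal places: λ_− ≈ 0.9052, λ_+ ≈ 6.3135.


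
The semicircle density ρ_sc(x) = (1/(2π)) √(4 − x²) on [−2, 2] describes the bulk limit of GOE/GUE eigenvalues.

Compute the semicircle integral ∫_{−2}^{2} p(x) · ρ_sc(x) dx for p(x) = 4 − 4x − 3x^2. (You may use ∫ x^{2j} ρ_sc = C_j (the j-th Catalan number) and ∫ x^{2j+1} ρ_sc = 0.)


Write p(x) = Σ a_i x^i, split into monomials and integrate each against ρ_sc separately.
Using ∫ x^{2j} ρ_sc = C_j = (1/(j+1)) C(2j, j) (Catalan numbers) and ∫ x^{2j+1} ρ_sc = 0 (odd monomials vanish by symmetry):
  i = 0 (even): a_0 · C_{0} = 4 · 1 = 4
  i = 1 (odd): ∫ x^1 ρ_sc = 0 (vanishes)
  i = 2 (even): a_2 · C_{1} = -3 · 1 = -3

Summing the contributions: ∫_{−2}^{2} p(x) ρ_sc(x) dx = 4 + (-3) = 1.


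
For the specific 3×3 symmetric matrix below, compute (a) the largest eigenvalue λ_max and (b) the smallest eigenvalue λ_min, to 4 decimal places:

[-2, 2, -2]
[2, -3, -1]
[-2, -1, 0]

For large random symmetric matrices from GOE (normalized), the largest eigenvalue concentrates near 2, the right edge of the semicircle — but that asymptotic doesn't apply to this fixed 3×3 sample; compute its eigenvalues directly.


Since M is real symmetric, all three eigenvalues are real; they are the roots of det(λI − M) = λ³ − (tr M) λ² + s λ − det M, where s is the sum of the principal 2×2 minors.
tr M = -2 + (-3) + 0 = -5.
s = ((-2)·(-3) − 2²) + ((-2)·0 − (-2)²) + ((-3)·0 − (-1)²) = 2 + (-4) + (-1) = -3.
det M (expand along row 1) = (-2)·(-1) − 2·(-2) + (-2)·(-8) = 22.
Characteristic polynomial: λ³ + 5λ² − 3λ − 22 = 0.
Substitute λ = y + (tr M)/3 = y − 1.666667 to remove the quadratic term: y³ + p·y + q = 0 with p = s − (tr M)²/3 = -11.333333 and q = −2(tr M)³/27 + (tr M)·s/3 − det M = -7.740741.
Three real roots ⇒ use the trigonometric (Viète) form: r = 2√(−p/3) = 3.887301, φ = arccos(3q/(p·r)) = arccos(0.527106) = 1.015605 rad.
y_k = r·cos(φ/3 − 2πk/3) for k = 0, 1, 2 gives y = 3.666667, -0.715299, -2.951367.
λ_k = y_k − 1.666667 gives λ = 2.0000, -2.3820, -4.6180 (check: the sum is -5.0000 = tr M).

Hence λ_max = 2.0000 and λ_min = -4.6180.


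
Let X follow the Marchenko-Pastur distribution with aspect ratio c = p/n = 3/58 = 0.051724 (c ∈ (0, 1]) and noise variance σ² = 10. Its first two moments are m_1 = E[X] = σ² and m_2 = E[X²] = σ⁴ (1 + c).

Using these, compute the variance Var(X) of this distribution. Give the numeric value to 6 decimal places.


m_1 = E[X] = σ² = 10, so m_1² = 100.
m_2 = E[X²] = σ⁴ (1 + c) = 100 · (1 + 0.051724) = 100 · 1.051724 = 105.172414.
(Note m_2 − m_1² simplifies to c · σ⁴ = 0.051724 · 100.)

Var(X) = m_2 − m_1² = 105.172414 − 100 = 5.172414.


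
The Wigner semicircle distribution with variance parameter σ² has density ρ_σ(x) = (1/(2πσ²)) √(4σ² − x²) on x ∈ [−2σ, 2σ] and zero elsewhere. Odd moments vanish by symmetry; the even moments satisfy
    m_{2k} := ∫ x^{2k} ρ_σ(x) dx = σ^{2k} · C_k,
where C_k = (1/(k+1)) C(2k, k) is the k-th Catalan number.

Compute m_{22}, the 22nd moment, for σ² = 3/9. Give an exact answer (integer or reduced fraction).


By the scaled semicircle moment identity, m_{2k} = σ^{2k} · C_k with k = 11.
C_11 = (1/(k+1)) · C(2k, k) = (1/12) · C(22, 11) = (1/12) · 705432 = 58786.
σ^{2k} = (σ²)^k = (3/9)^11 = 1/177147.

Therefore m_{22} = σ^{22} · C_11 = (1/177147) · 58786 = 58786/177147.


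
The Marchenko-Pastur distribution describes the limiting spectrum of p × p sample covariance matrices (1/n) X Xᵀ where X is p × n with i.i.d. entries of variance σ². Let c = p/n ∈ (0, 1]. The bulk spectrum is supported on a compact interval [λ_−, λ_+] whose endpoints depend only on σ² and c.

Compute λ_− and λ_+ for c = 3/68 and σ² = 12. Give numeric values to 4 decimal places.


c = 3/68 = 0.044118; √c = 0.210042.
λ_− = σ² (1 − √c)² = 12 · (1 − 0.210042)² = 12 · (0.789958)² = 7.488403.
λ_+ = σ² (1 + √c)² = 12 · (1 + 0.210042)² = 12 · (1.210042)² = 17.570420.

Rounded to 4 decimal places: λ_− ≈ 7.4884, λ_+ ≈ 17.5704.


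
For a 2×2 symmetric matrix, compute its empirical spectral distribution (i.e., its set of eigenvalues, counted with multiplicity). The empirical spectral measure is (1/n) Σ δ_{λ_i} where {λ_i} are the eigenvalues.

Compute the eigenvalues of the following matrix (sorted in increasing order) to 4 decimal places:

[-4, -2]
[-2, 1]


Since M is real symmetric, both eigenvalues are real; they are the roots of det(λI − M) = λ² − (tr M) λ + det M.
tr M = -4 + 1 = -3.
det M = (-4)·1 − (-2)² = -4 − 4 = -8.
Characteristic polynomial: λ² + 3λ − 8 = 0.
Discriminant Δ = (tr M)² − 4·det M = 9 − (-32) = 41; √Δ = 6.403124.
λ = (tr M ± √Δ)/2 = (-3 ± 6.403124)/2, giving (tr M − √Δ)/2 = -4.7016 and (tr M + √Δ)/2 = 1.7016.

Eigenvalues sorted in increasing order: [-4.7016, 1.7016].


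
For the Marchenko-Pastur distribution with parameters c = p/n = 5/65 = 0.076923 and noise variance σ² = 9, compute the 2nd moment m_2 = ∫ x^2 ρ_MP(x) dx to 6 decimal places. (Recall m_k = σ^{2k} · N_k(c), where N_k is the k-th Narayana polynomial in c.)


E[X²] = σ⁴ (1 + c) (second MP moment). With σ² = 9 (so σ⁴ = 81) and c = 5/65 = 0.076923: E[X²] = 81 · (1 + 0.076923) = 81 · 1.076923.

So E[X^2] = 87.230769.


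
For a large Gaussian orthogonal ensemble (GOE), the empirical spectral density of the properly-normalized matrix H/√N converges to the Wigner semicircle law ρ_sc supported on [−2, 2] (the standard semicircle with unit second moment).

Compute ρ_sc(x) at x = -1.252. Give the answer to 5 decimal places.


ρ_sc(x) = (1/(2π)) √(4 − x²). With x = -1.252:
  4 − x² = 4 − (-1.252)² = 4 − 1.567504 = 2.432496.
  √(4 − x²) = 1.559646.
  1/(2π) = 0.159155.
  ρ_sc(-1.252) = 0.159155 · 1.559646 = 0.248225.

Rounded to 5 decimal places: ρ_sc(-1.252) ≈ 0.24823.


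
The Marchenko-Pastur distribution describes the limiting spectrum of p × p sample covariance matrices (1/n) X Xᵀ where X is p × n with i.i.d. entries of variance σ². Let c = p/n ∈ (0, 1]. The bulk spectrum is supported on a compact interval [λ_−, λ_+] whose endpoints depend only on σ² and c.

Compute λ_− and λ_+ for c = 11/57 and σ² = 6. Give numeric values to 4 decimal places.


c = 11/57 = 0.192982; √c = 0.439298.
λ_− = σ² (1 − √c)² = 6 · (1 − 0.439298)² = 6 · (0.560702)² = 1.886323.
λ_+ = σ² (1 + √c)² = 6 · (1 + 0.439298)² = 6 · (1.439298)² = 12.429467.

Rounded to 4 decimal places: λ_− ≈ 1.8863, λ_+ ≈ 12.4295.


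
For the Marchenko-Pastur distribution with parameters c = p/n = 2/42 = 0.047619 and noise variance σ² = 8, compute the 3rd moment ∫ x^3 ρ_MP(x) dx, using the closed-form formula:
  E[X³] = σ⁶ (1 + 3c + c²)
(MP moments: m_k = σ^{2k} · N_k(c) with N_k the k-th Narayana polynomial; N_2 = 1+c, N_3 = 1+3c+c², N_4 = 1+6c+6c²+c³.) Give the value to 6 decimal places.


E[X³] = σ⁶ (1 + 3c + c²) (third MP moment). With σ² = 8 (so σ⁶ = 512) and c = 2/42 = 0.047619: E[X³] = 512 · (1 + 3·0.047619 + (0.047619)²) = 512 · 1.145125.

So E[X^3] = 586.303855.


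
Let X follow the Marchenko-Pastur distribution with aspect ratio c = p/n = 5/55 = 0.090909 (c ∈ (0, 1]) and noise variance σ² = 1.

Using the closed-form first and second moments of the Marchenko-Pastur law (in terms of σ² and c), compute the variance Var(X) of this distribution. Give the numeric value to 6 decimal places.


Recall the MP moments m_1 = E[X] = σ² and m_2 = E[X²] = σ⁴ (1 + c).
m_1 = E[X] = σ² = 1, so m_1² = 1.
m_2 = E[X²] = σ⁴ (1 + c) = 1 · (1 + 0.090909) = 1 · 1.090909 = 1.090909.
(Note m_2 − m_1² simplifies to c · σ⁴ = 0.090909 · 1.)

Var(X) = m_2 − m_1² = 1.090909 − 1 = 0.090909.


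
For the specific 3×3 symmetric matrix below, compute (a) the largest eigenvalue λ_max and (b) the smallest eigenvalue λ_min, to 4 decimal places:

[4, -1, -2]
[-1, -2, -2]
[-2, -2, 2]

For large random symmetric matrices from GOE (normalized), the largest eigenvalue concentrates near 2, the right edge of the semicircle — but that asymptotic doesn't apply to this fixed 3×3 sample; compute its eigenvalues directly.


Since M is real symmetric, all three eigenvalues are real; they are the roots of det(λI − M) = λ³ − (tr M) λ² + s λ − det M, where s is the sum of the principal 2×2 minors.
tr M = 4 + (-2) + 2 = 4.
s = (4·(-2) − (-1)²) + (4·2 − (-2)²) + ((-2)·2 − (-2)²) = -9 + 4 + (-8) = -13.
det M (expand along row 1) = 4·(-8) − (-1)·(-6) + (-2)·(-2) = -34.
Characteristic polynomial: λ³ − 4λ² − 13λ + 34 = 0.
Substitute λ = y + (tr M)/3 = y + 1.333333 to remove the quadratic term: y³ + p·y + q = 0 with p = s − (tr M)²/3 = -18.333333 and q = −2(tr M)³/27 + (tr M)·s/3 − det M = 11.925926.
Three real roots ⇒ use the trigonometric (Viète) form: r = 2√(−p/3) = 4.944132, φ = arccos(3q/(p·r)) = arccos(-0.394713) = 1.976552 rad.
y_k = r·cos(φ/3 − 2πk/3) for k = 0, 1, 2 gives y = 3.909307, 0.666667, -4.575974.
λ_k = y_k + 1.333333 gives λ = 5.2426, 2.0000, -3.2426 (check: the sum is 4.0000 = tr M).

Hence λ_max = 5.2426 and λ_min = -3.2426.


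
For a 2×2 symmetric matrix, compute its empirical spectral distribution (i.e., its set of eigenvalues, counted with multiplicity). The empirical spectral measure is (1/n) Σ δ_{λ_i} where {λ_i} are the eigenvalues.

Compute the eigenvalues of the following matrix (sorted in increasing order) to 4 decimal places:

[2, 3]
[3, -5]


Since M is real symmetric, both eigenvalues are real; they are the roots of det(λI − M) = λ² − (tr M) λ + det M.
tr M = 2 + (-5) = -3.
det M = 2·(-5) − 3² = -10 − 9 = -19.
Characteristic polynomial: λ² + 3λ − 19 = 0.
Discriminant Δ = (tr M)² − 4·det M = 9 − (-76) = 85; √Δ = 9.219544.
λ = (tr M ± √Δ)/2 = (-3 ± 9.219544)/2, giving (tr M − √Δ)/2 = -6.1098 and (tr M + √Δ)/2 = 3.1098.

Eigenvalues sorted in increasing order: [-6.1098, 3.1098].
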